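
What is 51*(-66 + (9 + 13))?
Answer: -2244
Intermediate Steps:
51*(-66 + (9 + 13)) = 51*(-66 + 22) = 51*(-44) = -2244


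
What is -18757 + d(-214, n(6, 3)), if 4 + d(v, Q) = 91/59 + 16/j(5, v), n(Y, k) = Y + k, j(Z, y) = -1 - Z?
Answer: -3320896/177 ≈ -18762.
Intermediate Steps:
d(v, Q) = -907/177 (d(v, Q) = -4 + (91/59 + 16/(-1 - 1*5)) = -4 + (91*(1/59) + 16/(-1 - 5)) = -4 + (91/59 + 16/(-6)) = -4 + (91/59 + 16*(-⅙)) = -4 + (91/59 - 8/3) = -4 - 199/177 = -907/177)
-18757 + d(-214, n(6, 3)) = -18757 - 907/177 = -3320896/177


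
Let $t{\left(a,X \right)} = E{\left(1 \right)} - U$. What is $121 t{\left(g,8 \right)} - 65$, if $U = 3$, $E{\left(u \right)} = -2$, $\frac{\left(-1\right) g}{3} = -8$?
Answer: $-670$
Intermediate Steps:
$g = 24$ ($g = \left(-3\right) \left(-8\right) = 24$)
$t{\left(a,X \right)} = -5$ ($t{\left(a,X \right)} = -2 - 3 = -5$)
$121 t{\left(g,8 \right)} - 65 = 121 \left(-5\right) - 65 = -605 - 65 = -670$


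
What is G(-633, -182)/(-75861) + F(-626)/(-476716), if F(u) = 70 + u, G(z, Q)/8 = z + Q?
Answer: 787591759/9041038119 ≈ 0.087113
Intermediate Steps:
G(z, Q) = 8*Q + 8*z (G(z, Q) = 8*(z + Q) = 8*(Q + z) = 8*Q + 8*z)
G(-633, -182)/(-75861) + F(-626)/(-476716) = (8*(-182) + 8*(-633))/(-75861) + (70 - 626)/(-476716) = (-1456 - 5064)*(-1/75861) - 556*(-1/476716) = -6520*(-1/75861) + 139/119179 = 6520/75861 + 139/119179 = 787591759/9041038119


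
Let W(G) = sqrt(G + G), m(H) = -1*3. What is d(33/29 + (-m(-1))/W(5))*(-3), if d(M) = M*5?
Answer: -495/29 - 9*sqrt(10)/2 ≈ -31.299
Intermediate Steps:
m(H) = -3
W(G) = sqrt(2)*sqrt(G) (W(G) = sqrt(2*G) = sqrt(2)*sqrt(G))
d(M) = 5*M
d(33/29 + (-m(-1))/W(5))*(-3) = (5*(33/29 + (-1*(-3))/((sqrt(2)*sqrt(5)))))*(-3) = (5*(33*(1/29) + 3/(sqrt(10))))*(-3) = (5*(33/29 + 3*(sqrt(10)/10)))*(-3) = (5*(33/29 + 3*sqrt(10)/10))*(-3) = (165/29 + 3*sqrt(10)/2)*(-3) = -495/29 - 9*sqrt(10)/2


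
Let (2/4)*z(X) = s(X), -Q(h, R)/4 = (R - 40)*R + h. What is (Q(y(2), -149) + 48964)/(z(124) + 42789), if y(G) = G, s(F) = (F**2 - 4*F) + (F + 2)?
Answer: -63688/72801 ≈ -0.87482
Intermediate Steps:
s(F) = 2 + F**2 - 3*F (s(F) = (F**2 - 4*F) + (2 + F) = 2 + F**2 - 3*F)
Q(h, R) = -4*h - 4*R*(-40 + R) (Q(h, R) = -4*((R - 40)*R + h) = -4*((-40 + R)*R + h) = -4*(R*(-40 + R) + h) = -4*(h + R*(-40 + R)) = -4*h - 4*R*(-40 + R))
z(X) = 4 - 6*X + 2*X**2 (z(X) = 2*(2 + X**2 - 3*X) = 4 - 6*X + 2*X**2)
(Q(y(2), -149) + 48964)/(z(124) + 42789) = ((-4*2 - 4*(-149)**2 + 160*(-149)) + 48964)/((4 - 6*124 + 2*124**2) + 42789) = ((-8 - 4*22201 - 23840) + 48964)/((4 - 744 + 2*15376) + 42789) = ((-8 - 88804 - 23840) + 48964)/((4 - 744 + 30752) + 42789) = (-112652 + 48964)/(30012 + 42789) = -63688/72801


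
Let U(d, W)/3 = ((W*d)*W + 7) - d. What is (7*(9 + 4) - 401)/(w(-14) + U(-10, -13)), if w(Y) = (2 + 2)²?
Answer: 310/5003 ≈ 0.061963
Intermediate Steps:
w(Y) = 16 (w(Y) = 4² = 16)
U(d, W) = 21 - 3*d + 3*d*W² (U(d, W) = 3*(((W*d)*W + 7) - d) = 3*((d*W² + 7) - d) = 3*((7 + d*W²) - d) = 3*(7 - d + d*W²) = 21 - 3*d + 3*d*W²)
(7*(9 + 4) - 401)/(w(-14) + U(-10, -13)) = (7*(9 + 4) - 401)/(16 + (21 - 3*(-10) + 3*(-10)*(-13)²)) = (7*13 - 401)/(16 + (21 + 30 + 3*(-10)*169)) = (91 - 401)/(16 + (21 + 30 - 5070)) = -310/(16 - 5019) = -310/(-5003) = -310*(-1/5003) = 310/5003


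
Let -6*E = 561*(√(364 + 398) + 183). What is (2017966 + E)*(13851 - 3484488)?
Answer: -13888486259907/2 + 649009119*√762/2 ≈ -6.9353e+12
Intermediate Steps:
E = -34221/2 - 187*√762/2 (E = -187*(√(364 + 398) + 183)/2 = -187*(√762 + 183)/2 = -187*(183 + √762)/2 = -(102663 + 561*√762)/6 = -34221/2 - 187*√762/2 ≈ -19692.)
(2017966 + E)*(13851 - 3484488) = (2017966 + (-34221/2 - 187*√762/2))*(13851 - 3484488) = (4001711/2 - 187*√762/2)*(-3470637) = -13888486259907/2 + 649009119*√762/2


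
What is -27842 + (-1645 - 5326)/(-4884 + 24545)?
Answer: -547408533/19661 ≈ -27842.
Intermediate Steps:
-27842 + (-1645 - 5326)/(-4884 + 24545) = -27842 - 6971/19661 = -547408533/19661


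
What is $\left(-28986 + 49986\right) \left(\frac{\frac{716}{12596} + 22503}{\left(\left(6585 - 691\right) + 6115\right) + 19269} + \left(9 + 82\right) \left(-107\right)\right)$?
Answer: $- \frac{3356392637108000}{16415737} \approx -2.0446 \cdot 10^{8}$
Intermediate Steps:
$\left(-28986 + 49986\right) \left(\frac{\frac{716}{12596} + 22503}{\left(\left(6585 - 691\right) + 6115\right) + 19269} + \left(9 + 82\right) \left(-107\right)\right) = 21000 \left(\frac{716 \cdot \frac{1}{12596} + 22503}{\left(5894 + 6115\right) + 19269} + 91 \left(-107\right)\right) = 21000 \left(\frac{\frac{179}{3149} + 22503}{12009 + 19269} - 9737\right) = 21000 \left(\frac{70862126}{3149 \cdot 31278} - 9737\right) = 21000 \left(\frac{70862126}{3149} \cdot \frac{1}{31278} - 9737\right) = 21000 \left(\frac{35431063}{49247211} - 9737\right) = 21000 \left(- \frac{479484662444}{49247211}\right) = - \frac{3356392637108000}{16415737}$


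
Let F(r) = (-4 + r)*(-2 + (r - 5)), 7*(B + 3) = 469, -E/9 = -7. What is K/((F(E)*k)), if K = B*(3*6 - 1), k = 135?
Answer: 136/55755 ≈ 0.0024392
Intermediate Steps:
E = 63 (E = -9*(-7) = 63)
B = 64 (B = -3 + (1/7)*469 = -3 + 67 = 64)
F(r) = (-7 + r)*(-4 + r) (F(r) = (-4 + r)*(-2 + (-5 + r)) = (-4 + r)*(-7 + r) = (-7 + r)*(-4 + r))
K = 1088 (K = 64*(3*6 - 1) = 64*(18 - 1) = 64*17 = 1088)
K/((F(E)*k)) = 1088/(((28 + 63**2 - 11*63)*135)) = 1088/(((28 + 3969 - 693)*135)) = 1088/((3304*135)) = 1088/446040 = 1088*(1/446040) = 136/55755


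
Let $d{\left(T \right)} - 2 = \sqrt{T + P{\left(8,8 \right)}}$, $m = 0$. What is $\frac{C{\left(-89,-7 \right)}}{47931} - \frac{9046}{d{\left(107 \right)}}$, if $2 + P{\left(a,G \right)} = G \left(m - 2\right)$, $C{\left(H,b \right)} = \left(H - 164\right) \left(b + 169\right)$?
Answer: $\frac{287894614}{1358045} - \frac{9046 \sqrt{89}}{85} \approx -792.01$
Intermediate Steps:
$C{\left(H,b \right)} = \left(-164 + H\right) \left(169 + b\right)$
$P{\left(a,G \right)} = -2 - 2 G$ ($P{\left(a,G \right)} = -2 + G \left(0 - 2\right) = -2 + G \left(-2\right) = -2 - 2 G$)
$d{\left(T \right)} = 2 + \sqrt{-18 + T}$ ($d{\left(T \right)} = 2 + \sqrt{T - 18} = 2 + \sqrt{-18 + T}$)
$\frac{C{\left(-89,-7 \right)}}{47931} - \frac{9046}{d{\left(107 \right)}} = \frac{-27716 - -1148 + 169 \left(-89\right) - -623}{47931} - \frac{9046}{2 + \sqrt{-18 + 107}} = \left(-27716 + 1148 - 15041 + 623\right) \frac{1}{47931} - \frac{9046}{2 + \sqrt{89}} = \left(-40986\right) \frac{1}{47931} - \frac{9046}{2 + \sqrt{89}} = - \frac{13662}{15977} - \frac{9046}{2 + \sqrt{89}}$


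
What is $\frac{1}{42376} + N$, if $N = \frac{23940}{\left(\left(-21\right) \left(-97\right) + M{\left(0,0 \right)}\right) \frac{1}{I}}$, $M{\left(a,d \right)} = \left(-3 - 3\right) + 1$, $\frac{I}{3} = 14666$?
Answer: $\frac{2789697149947}{5381752} \approx 5.1836 \cdot 10^{5}$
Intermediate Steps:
$I = 43998$ ($I = 3 \cdot 14666 = 43998$)
$M{\left(a,d \right)} = -5$ ($M{\left(a,d \right)} = -6 + 1 = -5$)
$N = \frac{131664015}{254}$ ($N = \frac{23940}{\left(\left(-21\right) \left(-97\right) - 5\right) \frac{1}{43998}} = \frac{23940}{\left(2037 - 5\right) \frac{1}{43998}} = \frac{23940}{2032 \cdot \frac{1}{43998}} = \frac{23940}{\frac{1016}{21999}} = 23940 \cdot \frac{21999}{1016} = \frac{131664015}{254} \approx 5.1836 \cdot 10^{5}$)
$\frac{1}{42376} + N = \frac{1}{42376} + \frac{131664015}{254} = \frac{2789697149947}{5381752}$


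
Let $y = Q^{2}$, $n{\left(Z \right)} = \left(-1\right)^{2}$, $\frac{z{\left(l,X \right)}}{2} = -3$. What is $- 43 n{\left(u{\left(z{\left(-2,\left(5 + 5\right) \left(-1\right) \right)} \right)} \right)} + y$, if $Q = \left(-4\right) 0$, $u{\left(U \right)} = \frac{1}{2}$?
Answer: $-43$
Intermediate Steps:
$z{\left(l,X \right)} = -6$ ($z{\left(l,X \right)} = 2 \left(-3\right) = -6$)
$u{\left(U \right)} = \frac{1}{2}$
$Q = 0$
$n{\left(Z \right)} = 1$
$y = 0$ ($y = 0^{2} = 0$)
$- 43 n{\left(u{\left(z{\left(-2,\left(5 + 5\right) \left(-1\right) \right)} \right)} \right)} + y = \left(-43\right) 1 + 0 = -43 + 0 = -43$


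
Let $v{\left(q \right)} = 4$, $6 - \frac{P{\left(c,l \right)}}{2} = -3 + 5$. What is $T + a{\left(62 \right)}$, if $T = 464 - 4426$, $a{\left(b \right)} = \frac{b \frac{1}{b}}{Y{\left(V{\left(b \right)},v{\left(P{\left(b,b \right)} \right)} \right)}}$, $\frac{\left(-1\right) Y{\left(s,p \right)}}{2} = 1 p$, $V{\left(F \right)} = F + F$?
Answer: $- \frac{31697}{8} \approx -3962.1$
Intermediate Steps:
$P{\left(c,l \right)} = 8$ ($P{\left(c,l \right)} = 12 - 2 \left(-3 + 5\right) = 12 - 4 = 8$)
$V{\left(F \right)} = 2 F$
$Y{\left(s,p \right)} = - 2 p$ ($Y{\left(s,p \right)} = - 2 \cdot 1 p = - 2 p$)
$a{\left(b \right)} = - \frac{1}{8}$ ($a{\left(b \right)} = \frac{b \frac{1}{b}}{\left(-2\right) 4} = 1 \frac{1}{-8} = 1 \left(- \frac{1}{8}\right) = - \frac{1}{8}$)
$T = -3962$
$T + a{\left(62 \right)} = -3962 - \frac{1}{8} = - \frac{31697}{8}$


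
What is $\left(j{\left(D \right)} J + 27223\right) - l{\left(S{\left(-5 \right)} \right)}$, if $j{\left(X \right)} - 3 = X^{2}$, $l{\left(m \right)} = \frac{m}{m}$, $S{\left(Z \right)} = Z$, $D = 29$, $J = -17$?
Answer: $12874$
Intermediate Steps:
$l{\left(m \right)} = 1$
$j{\left(X \right)} = 3 + X^{2}$
$\left(j{\left(D \right)} J + 27223\right) - l{\left(S{\left(-5 \right)} \right)} = \left(\left(3 + 29^{2}\right) \left(-17\right) + 27223\right) - 1 = \left(\left(3 + 841\right) \left(-17\right) + 27223\right) - 1 = \left(844 \left(-17\right) + 27223\right) - 1 = \left(-14348 + 27223\right) - 1 = 12875 - 1 = 12874$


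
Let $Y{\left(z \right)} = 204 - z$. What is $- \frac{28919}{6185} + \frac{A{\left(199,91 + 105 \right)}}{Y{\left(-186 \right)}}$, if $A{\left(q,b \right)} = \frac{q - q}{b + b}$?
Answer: $- \frac{28919}{6185} \approx -4.6757$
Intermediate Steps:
$A{\left(q,b \right)} = 0$ ($A{\left(q,b \right)} = \frac{0}{2 b} = 0 \frac{1}{2 b} = 0$)
$- \frac{28919}{6185} + \frac{A{\left(199,91 + 105 \right)}}{Y{\left(-186 \right)}} = - \frac{28919}{6185} + \frac{0}{204 - -186} = \left(-28919\right) \frac{1}{6185} + \frac{0}{204 + 186} = - \frac{28919}{6185} + \frac{0}{390} = - \frac{28919}{6185} + 0 \cdot \frac{1}{390} = - \frac{28919}{6185} + 0 = - \frac{28919}{6185}$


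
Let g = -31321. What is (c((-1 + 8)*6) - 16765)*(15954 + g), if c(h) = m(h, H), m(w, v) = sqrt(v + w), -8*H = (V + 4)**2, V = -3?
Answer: 257627755 - 15367*sqrt(670)/4 ≈ 2.5753e+8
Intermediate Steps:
H = -1/8 (H = -(-3 + 4)**2/8 = -1/8*1**2 = -1/8*1 = -1/8 ≈ -0.12500)
c(h) = sqrt(-1/8 + h)
(c((-1 + 8)*6) - 16765)*(15954 + g) = (sqrt(-2 + 16*((-1 + 8)*6))/4 - 16765)*(15954 - 31321) = (sqrt(-2 + 16*(7*6))/4 - 16765)*(-15367) = (sqrt(-2 + 16*42)/4 - 16765)*(-15367) = (sqrt(-2 + 672)/4 - 16765)*(-15367) = (sqrt(670)/4 - 16765)*(-15367) = (-16765 + sqrt(670)/4)*(-15367) = 257627755 - 15367*sqrt(670)/4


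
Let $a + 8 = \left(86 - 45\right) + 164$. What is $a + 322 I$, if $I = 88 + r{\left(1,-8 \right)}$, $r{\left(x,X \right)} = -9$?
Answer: $25635$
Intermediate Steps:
$a = 197$ ($a = -8 + \left(\left(86 - 45\right) + 164\right) = -8 + \left(41 + 164\right) = -8 + 205 = 197$)
$I = 79$ ($I = 88 - 9 = 79$)
$a + 322 I = 197 + 322 \cdot 79 = 197 + 25438 = 25635$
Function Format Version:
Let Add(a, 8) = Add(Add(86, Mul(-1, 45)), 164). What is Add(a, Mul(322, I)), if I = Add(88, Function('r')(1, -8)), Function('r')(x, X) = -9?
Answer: 25635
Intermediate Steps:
a = 197 (a = Add(-8, Add(Add(86, Mul(-1, 45)), 164)) = Add(-8, Add(Add(86, -45), 164)) = Add(-8, Add(41, 164)) = Add(-8, 205) = 197)
I = 79 (I = Add(88, -9) = 79)
Add(a, Mul(322, I)) = Add(197, Mul(322, 79)) = Add(197, 25438) = 25635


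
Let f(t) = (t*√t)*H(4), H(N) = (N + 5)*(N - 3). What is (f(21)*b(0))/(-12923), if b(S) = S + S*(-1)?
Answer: 0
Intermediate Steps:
H(N) = (-3 + N)*(5 + N) (H(N) = (5 + N)*(-3 + N) = (-3 + N)*(5 + N))
b(S) = 0 (b(S) = S - S = 0)
f(t) = 9*t^(3/2) (f(t) = (t*√t)*(-15 + 4² + 2*4) = t^(3/2)*(-15 + 16 + 8) = t^(3/2)*9 = 9*t^(3/2))
(f(21)*b(0))/(-12923) = ((9*21^(3/2))*0)/(-12923) = ((9*(21*√21))*0)*(-1/12923) = ((189*√21)*0)*(-1/12923) = 0*(-1/12923) = 0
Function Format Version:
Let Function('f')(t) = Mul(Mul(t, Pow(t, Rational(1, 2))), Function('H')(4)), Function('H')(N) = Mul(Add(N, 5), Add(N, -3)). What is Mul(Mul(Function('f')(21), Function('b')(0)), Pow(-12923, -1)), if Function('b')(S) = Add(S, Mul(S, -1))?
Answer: 0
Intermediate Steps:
Function('H')(N) = Mul(Add(-3, N), Add(5, N)) (Function('H')(N) = Mul(Add(5, N), Add(-3, N)) = Mul(Add(-3, N), Add(5, N)))
Function('b')(S) = 0 (Function('b')(S) = Add(S, Mul(-1, S)) = 0)
Function('f')(t) = Mul(9, Pow(t, Rational(3, 2))) (Function('f')(t) = Mul(Mul(t, Pow(t, Rational(1, 2))), Add(-15, Pow(4, 2), Mul(2, 4))) = Mul(Pow(t, Rational(3, 2)), Add(-15, 16, 8)) = Mul(Pow(t, Rational(3, 2)), 9) = Mul(9, Pow(t, Rational(3, 2))))
Mul(Mul(Function('f')(21), Function('b')(0)), Pow(-12923, -1)) = Mul(Mul(Mul(9, Pow(21, Rational(3, 2))), 0), Pow(-12923, -1)) = Mul(Mul(Mul(9, Mul(21, Pow(21, Rational(1, 2)))), 0), Rational(-1, 12923)) = Mul(Mul(Mul(189, Pow(21, Rational(1, 2))), 0), Rational(-1, 12923)) = Mul(0, Rational(-1, 12923)) = 0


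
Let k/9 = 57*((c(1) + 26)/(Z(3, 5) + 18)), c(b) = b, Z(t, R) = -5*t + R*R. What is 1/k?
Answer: 28/13851 ≈ 0.0020215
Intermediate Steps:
Z(t, R) = R² - 5*t (Z(t, R) = -5*t + R² = R² - 5*t)
k = 13851/28 (k = 9*(57*((1 + 26)/((5² - 5*3) + 18))) = 9*(57*(27/((25 - 15) + 18))) = 9*(57*(27/(10 + 18))) = 9*(57*(27/28)) = 9*(1539/28) = 13851/28 ≈ 494.68)
1/k = 1/(13851/28) = 28/13851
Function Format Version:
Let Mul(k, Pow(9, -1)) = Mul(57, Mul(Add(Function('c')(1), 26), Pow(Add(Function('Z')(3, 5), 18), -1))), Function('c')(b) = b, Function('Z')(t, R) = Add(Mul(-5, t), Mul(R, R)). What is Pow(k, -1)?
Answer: Rational(28, 13851) ≈ 0.0020215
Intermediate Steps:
Function('Z')(t, R) = Add(Pow(R, 2), Mul(-5, t)) (Function('Z')(t, R) = Add(Mul(-5, t), Pow(R, 2)) = Add(Pow(R, 2), Mul(-5, t)))
k = Rational(13851, 28) (k = Mul(9, Mul(57, Mul(Add(1, 26), Pow(Add(Add(Pow(5, 2), Mul(-5, 3)), 18), -1)))) = Mul(9, Mul(57, Mul(27, Pow(Add(Add(25, -15), 18), -1)))) = Mul(9, Mul(57, Mul(27, Pow(Add(10, 18), -1)))) = Mul(9, Mul(57, Mul(27, Pow(28, -1)))) = Mul(9, Mul(57, Mul(27, Rational(1, 28)))) = Mul(9, Mul(57, Rational(27, 28))) = Mul(9, Rational(1539, 28)) = Rational(13851, 28) ≈ 494.68)
Pow(k, -1) = Pow(Rational(13851, 28), -1) = Rational(28, 13851)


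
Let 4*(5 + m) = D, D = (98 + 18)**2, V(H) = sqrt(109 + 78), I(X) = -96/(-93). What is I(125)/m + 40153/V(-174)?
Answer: 32/104129 + 40153*sqrt(187)/187 ≈ 2936.3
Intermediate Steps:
I(X) = 32/31 (I(X) = -96*(-1/93) = 32/31)
V(H) = sqrt(187)
D = 13456 (D = 116**2 = 13456)
m = 3359 (m = -5 + (1/4)*13456 = -5 + 3364 = 3359)
I(125)/m + 40153/V(-174) = (32/31)/3359 + 40153/(sqrt(187)) = (32/31)*(1/3359) + 40153*(sqrt(187)/187) = 32/104129 + 40153*sqrt(187)/187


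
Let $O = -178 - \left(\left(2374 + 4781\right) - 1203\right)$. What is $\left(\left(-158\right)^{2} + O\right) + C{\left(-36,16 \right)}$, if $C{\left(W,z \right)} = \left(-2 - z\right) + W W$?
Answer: $20112$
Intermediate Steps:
$O = -6130$ ($O = -178 - \left(7155 - 1203\right) = -178 - 5952 = -6130$)
$C{\left(W,z \right)} = -2 + W^{2} - z$ ($C{\left(W,z \right)} = \left(-2 - z\right) + W^{2} = -2 + W^{2} - z$)
$\left(\left(-158\right)^{2} + O\right) + C{\left(-36,16 \right)} = \left(\left(-158\right)^{2} - 6130\right) - \left(18 - 1296\right) = \left(24964 - 6130\right) - -1278 = 18834 + 1278 = 20112$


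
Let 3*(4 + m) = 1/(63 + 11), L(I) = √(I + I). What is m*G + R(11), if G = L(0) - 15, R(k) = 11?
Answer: 5249/74 ≈ 70.932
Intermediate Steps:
L(I) = √2*√I (L(I) = √(2*I) = √2*√I)
G = -15 (G = √2*√0 - 15 = √2*0 - 15 = 0 - 15 = -15)
m = -887/222 (m = -4 + 1/(3*(63 + 11)) = -4 + (⅓)/74 = -4 + (⅓)*(1/74) = -4 + 1/222 = -887/222 ≈ -3.9955)
m*G + R(11) = -887/222*(-15) + 11 = 4435/74 + 11 = 5249/74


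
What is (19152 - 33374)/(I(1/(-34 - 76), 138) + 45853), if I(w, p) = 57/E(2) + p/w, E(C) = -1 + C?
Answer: -7111/15365 ≈ -0.46281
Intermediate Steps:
I(w, p) = 57 + p/w (I(w, p) = 57/(-1 + 2) + p/w = 57/1 + p/w = 57*1 + p/w = 57 + p/w)
(19152 - 33374)/(I(1/(-34 - 76), 138) + 45853) = (19152 - 33374)/((57 + 138/(1/(-34 - 76))) + 45853) = -14222/((57 + 138/(1/(-110))) + 45853) = -14222/((57 + 138/(-1/110)) + 45853) = -14222/((57 + 138*(-110)) + 45853) = -14222/((57 - 15180) + 45853) = -14222/(-15123 + 45853) = -14222/30730 = -14222*1/30730 = -7111/15365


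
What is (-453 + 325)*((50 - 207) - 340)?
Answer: 63616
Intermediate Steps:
(-453 + 325)*((50 - 207) - 340) = -128*(-157 - 340) = -128*(-497) = 63616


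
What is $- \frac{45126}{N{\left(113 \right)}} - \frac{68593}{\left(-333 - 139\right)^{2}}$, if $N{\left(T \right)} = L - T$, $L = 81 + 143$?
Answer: $- \frac{3353654869}{8243008} \approx -406.85$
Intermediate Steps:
$L = 224$
$N{\left(T \right)} = 224 - T$
$- \frac{45126}{N{\left(113 \right)}} - \frac{68593}{\left(-333 - 139\right)^{2}} = - \frac{45126}{224 - 113} - \frac{68593}{\left(-333 - 139\right)^{2}} = - \frac{45126}{224 - 113} - \frac{68593}{\left(-472\right)^{2}} = - \frac{45126}{111} - \frac{68593}{222784} = \left(-45126\right) \frac{1}{111} - \frac{68593}{222784} = - \frac{15042}{37} - \frac{68593}{222784} = - \frac{3353654869}{8243008}$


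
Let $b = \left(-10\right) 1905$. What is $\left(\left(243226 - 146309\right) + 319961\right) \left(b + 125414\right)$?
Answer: $44340811592$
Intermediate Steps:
$b = -19050$
$\left(\left(243226 - 146309\right) + 319961\right) \left(b + 125414\right) = \left(\left(243226 - 146309\right) + 319961\right) \left(-19050 + 125414\right) = \left(96917 + 319961\right) 106364 = 416878 \cdot 106364 = 44340811592$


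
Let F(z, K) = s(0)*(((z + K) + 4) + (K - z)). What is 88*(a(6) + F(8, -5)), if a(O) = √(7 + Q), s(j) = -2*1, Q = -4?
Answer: 1056 + 88*√3 ≈ 1208.4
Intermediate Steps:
s(j) = -2
F(z, K) = -8 - 4*K (F(z, K) = -2*(((z + K) + 4) + (K - z)) = -2*(((K + z) + 4) + (K - z)) = -2*((4 + K + z) + (K - z)) = -2*(4 + 2*K) = -8 - 4*K)
a(O) = √3 (a(O) = √(7 - 4) = √3)
88*(a(6) + F(8, -5)) = 88*(√3 + (-8 - 4*(-5))) = 88*(√3 + (-8 + 20)) = 88*(√3 + 12) = 88*(12 + √3) = 1056 + 88*√3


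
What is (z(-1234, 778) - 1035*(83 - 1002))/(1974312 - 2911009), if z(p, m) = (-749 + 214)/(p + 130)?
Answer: -1050086695/1034113488 ≈ -1.0154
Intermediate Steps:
z(p, m) = -535/(130 + p)
(z(-1234, 778) - 1035*(83 - 1002))/(1974312 - 2911009) = (-535/(130 - 1234) - 1035*(83 - 1002))/(1974312 - 2911009) = (-535/(-1104) - 1035*(-919))/(-936697) = (-535*(-1/1104) + 951165)*(-1/936697) = (535/1104 + 951165)*(-1/936697) = (1050086695/1104)*(-1/936697) = -1050086695/1034113488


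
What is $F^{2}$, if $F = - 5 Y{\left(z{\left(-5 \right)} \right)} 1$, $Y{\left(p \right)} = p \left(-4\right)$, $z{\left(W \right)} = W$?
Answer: $10000$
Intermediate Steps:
$Y{\left(p \right)} = - 4 p$
$F = -100$ ($F = - 5 \left(\left(-4\right) \left(-5\right)\right) 1 = \left(-5\right) 20 \cdot 1 = \left(-100\right) 1 = -100$)
$F^{2} = \left(-100\right)^{2} = 10000$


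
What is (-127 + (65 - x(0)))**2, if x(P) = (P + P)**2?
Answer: 3844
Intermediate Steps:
x(P) = 4*P**2 (x(P) = (2*P)**2 = 4*P**2)
(-127 + (65 - x(0)))**2 = (-127 + (65 - 4*0**2))**2 = (-127 + (65 - 4*0))**2 = (-127 + (65 - 1*0))**2 = (-127 + (65 + 0))**2 = (-127 + 65)**2 = (-62)**2 = 3844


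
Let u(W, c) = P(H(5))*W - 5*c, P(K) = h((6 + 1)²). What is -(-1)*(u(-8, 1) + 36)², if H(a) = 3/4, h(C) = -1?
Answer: 1521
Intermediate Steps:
H(a) = ¾ (H(a) = 3*(¼) = ¾)
P(K) = -1
u(W, c) = -W - 5*c
-(-1)*(u(-8, 1) + 36)² = -(-1)*((-1*(-8) - 5*1) + 36)² = -(-1)*((8 - 5) + 36)² = -(-1)*(3 + 36)² = -(-1)*39² = -(-1)*1521 = -1*(-1521) = 1521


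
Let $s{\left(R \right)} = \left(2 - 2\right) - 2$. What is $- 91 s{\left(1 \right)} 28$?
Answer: $5096$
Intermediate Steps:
$s{\left(R \right)} = -2$ ($s{\left(R \right)} = 0 - 2 = -2$)
$- 91 s{\left(1 \right)} 28 = \left(-91\right) \left(-2\right) 28 = 182 \cdot 28 = 5096$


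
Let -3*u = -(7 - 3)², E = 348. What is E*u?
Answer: 1856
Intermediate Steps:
u = 16/3 (u = -(-1)*(7 - 3)²/3 = -(-1)*4²/3 = -(-1)*16/3 = -⅓*(-16) = 16/3 ≈ 5.3333)
E*u = 348*(16/3) = 1856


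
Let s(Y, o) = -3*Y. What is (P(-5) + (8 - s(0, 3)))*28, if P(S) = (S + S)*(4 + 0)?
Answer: -896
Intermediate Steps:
P(S) = 8*S (P(S) = (2*S)*4 = 8*S)
(P(-5) + (8 - s(0, 3)))*28 = (8*(-5) + (8 - (-3)*0))*28 = (-40 + (8 - 1*0))*28 = (-40 + (8 + 0))*28 = (-40 + 8)*28 = -32*28 = -896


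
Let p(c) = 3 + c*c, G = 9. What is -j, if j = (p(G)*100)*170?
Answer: -1428000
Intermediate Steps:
p(c) = 3 + c**2
j = 1428000 (j = ((3 + 9**2)*100)*170 = ((3 + 81)*100)*170 = (84*100)*170 = 8400*170 = 1428000)
-j = -1*1428000 = -1428000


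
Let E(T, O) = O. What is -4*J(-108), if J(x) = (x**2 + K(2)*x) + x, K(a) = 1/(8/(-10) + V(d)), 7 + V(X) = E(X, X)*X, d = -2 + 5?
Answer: -45864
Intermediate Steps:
d = 3
V(X) = -7 + X**2 (V(X) = -7 + X*X = -7 + X**2)
K(a) = 5/6 (K(a) = 1/(8/(-10) + (-7 + 3**2)) = 1/(8*(-1/10) + (-7 + 9)) = 1/(-4/5 + 2) = 1/(6/5) = 5/6)
J(x) = x**2 + 11*x/6 (J(x) = (x**2 + 5*x/6) + x = x**2 + 11*x/6)
-4*J(-108) = -2*(-108)*(11 + 6*(-108))/3 = -2*(-108)*(11 - 648)/3 = -2*(-108)*(-637)/3 = -4*11466 = -45864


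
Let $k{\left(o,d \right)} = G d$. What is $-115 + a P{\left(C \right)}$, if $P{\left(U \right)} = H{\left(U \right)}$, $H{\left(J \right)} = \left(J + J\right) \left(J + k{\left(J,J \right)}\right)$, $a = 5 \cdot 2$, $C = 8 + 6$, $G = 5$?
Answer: $23405$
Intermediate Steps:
$C = 14$
$a = 10$
$k{\left(o,d \right)} = 5 d$
$H{\left(J \right)} = 12 J^{2}$ ($H{\left(J \right)} = \left(J + J\right) \left(J + 5 J\right) = 2 J 6 J = 12 J^{2}$)
$P{\left(U \right)} = 12 U^{2}$
$-115 + a P{\left(C \right)} = -115 + 10 \cdot 12 \cdot 14^{2} = -115 + 10 \cdot 12 \cdot 196 = -115 + 10 \cdot 2352 = -115 + 23520 = 23405$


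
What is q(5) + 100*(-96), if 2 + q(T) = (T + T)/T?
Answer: -9600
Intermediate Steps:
q(T) = 0 (q(T) = -2 + (T + T)/T = -2 + (2*T)/T = -2 + 2 = 0)
q(5) + 100*(-96) = 0 + 100*(-96) = 0 - 9600 = -9600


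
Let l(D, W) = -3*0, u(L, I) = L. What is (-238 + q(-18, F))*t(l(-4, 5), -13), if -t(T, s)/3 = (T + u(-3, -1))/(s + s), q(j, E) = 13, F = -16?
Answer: 2025/26 ≈ 77.885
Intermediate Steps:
l(D, W) = 0
t(T, s) = -3*(-3 + T)/(2*s) (t(T, s) = -3*(T - 3)/(s + s) = -3*(-3 + T)/(2*s))
(-238 + q(-18, F))*t(l(-4, 5), -13) = (-238 + 13)*((3/2)*(3 - 1*0)/(-13)) = -675*(-1)*(3 + 0)/(2*13) = -675*(-1)*3/(2*13) = -225*(-9/26) = 2025/26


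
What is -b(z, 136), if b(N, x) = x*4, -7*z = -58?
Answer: -544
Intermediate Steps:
z = 58/7 (z = -1/7*(-58) = 58/7 ≈ 8.2857)
b(N, x) = 4*x
-b(z, 136) = -4*136 = -1*544 = -544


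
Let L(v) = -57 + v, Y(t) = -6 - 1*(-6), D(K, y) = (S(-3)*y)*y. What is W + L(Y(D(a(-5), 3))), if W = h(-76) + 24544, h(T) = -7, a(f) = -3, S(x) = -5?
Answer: 24480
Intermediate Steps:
D(K, y) = -5*y**2 (D(K, y) = (-5*y)*y = -5*y**2)
Y(t) = 0 (Y(t) = -6 + 6 = 0)
W = 24537 (W = -7 + 24544 = 24537)
W + L(Y(D(a(-5), 3))) = 24537 + (-57 + 0) = 24537 - 57 = 24480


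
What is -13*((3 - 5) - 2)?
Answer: 52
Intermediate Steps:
-13*((3 - 5) - 2) = -13*(-2 - 2) = -13*(-4) = 52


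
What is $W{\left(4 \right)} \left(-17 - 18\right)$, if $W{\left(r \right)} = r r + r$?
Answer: $-700$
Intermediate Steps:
$W{\left(r \right)} = r + r^{2}$ ($W{\left(r \right)} = r^{2} + r = r + r^{2}$)
$W{\left(4 \right)} \left(-17 - 18\right) = 4 \left(1 + 4\right) \left(-17 - 18\right) = 4 \cdot 5 \left(-35\right) = 20 \left(-35\right) = -700$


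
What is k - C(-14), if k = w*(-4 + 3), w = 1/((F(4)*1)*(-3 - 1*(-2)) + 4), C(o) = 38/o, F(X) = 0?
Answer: 69/28 ≈ 2.4643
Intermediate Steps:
w = 1/4 (w = 1/((0*1)*(-3 - 1*(-2)) + 4) = 1/(0*(-3 + 2) + 4) = 1/(0*(-1) + 4) = 1/(0 + 4) = 1/4 ≈ 0.25000)
k = -1/4 (k = (-4 + 3)/4 = (1/4)*(-1) = -1/4 ≈ -0.25000)
k - C(-14) = -1/4 - 38/(-14) = -1/4 - 38*(-1)/14 = -1/4 - 1*(-19/7) = -1/4 + 19/7 = 69/28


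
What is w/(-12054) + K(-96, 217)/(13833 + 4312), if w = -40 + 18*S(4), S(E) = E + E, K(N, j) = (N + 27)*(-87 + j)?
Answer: -11001146/21871983 ≈ -0.50298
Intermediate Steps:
K(N, j) = (-87 + j)*(27 + N) (K(N, j) = (27 + N)*(-87 + j) = (-87 + j)*(27 + N))
S(E) = 2*E
w = 104 (w = -40 + 18*(2*4) = -40 + 18*8 = -40 + 144 = 104)
w/(-12054) + K(-96, 217)/(13833 + 4312) = 104/(-12054) + (-2349 - 87*(-96) + 27*217 - 96*217)/(13833 + 4312) = 104*(-1/12054) + (-2349 + 8352 + 5859 - 20832)/18145 = -52/6027 - 8970*1/18145 = -52/6027 - 1794/3629 = -11001146/21871983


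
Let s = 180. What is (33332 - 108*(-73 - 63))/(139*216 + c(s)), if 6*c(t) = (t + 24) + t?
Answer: 12005/7522 ≈ 1.5960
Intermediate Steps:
c(t) = 4 + t/3 (c(t) = ((t + 24) + t)/6 = ((24 + t) + t)/6 = (24 + 2*t)/6 = 4 + t/3)
(33332 - 108*(-73 - 63))/(139*216 + c(s)) = (33332 - 108*(-73 - 63))/(139*216 + (4 + (⅓)*180)) = (33332 - 108*(-136))/(30024 + (4 + 60)) = (33332 + 14688)/(30024 + 64) = 48020/30088 = 48020*(1/30088) = 12005/7522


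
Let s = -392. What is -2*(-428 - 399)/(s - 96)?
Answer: -827/244 ≈ -3.3893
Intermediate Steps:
-2*(-428 - 399)/(s - 96) = -2*(-428 - 399)/(-392 - 96) = -(-1654)/(-488) = -(-1654)*(-1)/488 = -2*827/488 = -827/244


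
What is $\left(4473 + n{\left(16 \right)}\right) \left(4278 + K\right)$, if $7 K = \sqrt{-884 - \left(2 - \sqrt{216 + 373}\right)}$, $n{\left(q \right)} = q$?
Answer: $19203942 + \frac{4489 \sqrt{-886 + \sqrt{589}}}{7} \approx 1.9204 \cdot 10^{7} + 18825.0 i$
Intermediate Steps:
$K = \frac{\sqrt{-886 + \sqrt{589}}}{7}$ ($K = \frac{\sqrt{-884 - \left(2 - \sqrt{216 + 373}\right)}}{7} = \frac{\sqrt{-884 - \left(2 - \sqrt{589}\right)}}{7} = \frac{\sqrt{-886 + \sqrt{589}}}{7} \approx 4.1936 i$)
$\left(4473 + n{\left(16 \right)}\right) \left(4278 + K\right) = \left(4473 + 16\right) \left(4278 + \frac{\sqrt{-886 + \sqrt{589}}}{7}\right) = 4489 \left(4278 + \frac{\sqrt{-886 + \sqrt{589}}}{7}\right) = 19203942 + \frac{4489 \sqrt{-886 + \sqrt{589}}}{7}$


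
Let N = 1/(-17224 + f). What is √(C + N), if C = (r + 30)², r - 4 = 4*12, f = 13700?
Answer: 5*√835025015/1762 ≈ 82.000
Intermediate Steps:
r = 52 (r = 4 + 4*12 = 4 + 48 = 52)
C = 6724 (C = (52 + 30)² = 82² = 6724)
N = -1/3524 (N = 1/(-17224 + 13700) = 1/(-3524) = -1/3524 ≈ -0.00028377)
√(C + N) = √(6724 - 1/3524) = √(23695375/3524) = 5*√835025015/1762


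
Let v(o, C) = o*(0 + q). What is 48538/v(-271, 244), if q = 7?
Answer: -6934/271 ≈ -25.587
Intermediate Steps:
v(o, C) = 7*o (v(o, C) = o*(0 + 7) = o*7 = 7*o)
48538/v(-271, 244) = 48538/((7*(-271))) = 48538/(-1897) = 48538*(-1/1897) = -6934/271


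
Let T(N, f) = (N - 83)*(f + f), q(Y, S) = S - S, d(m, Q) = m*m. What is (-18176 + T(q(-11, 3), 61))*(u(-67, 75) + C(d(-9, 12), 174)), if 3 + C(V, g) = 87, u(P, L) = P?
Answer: -481134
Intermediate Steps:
d(m, Q) = m²
q(Y, S) = 0
T(N, f) = 2*f*(-83 + N) (T(N, f) = (-83 + N)*(2*f) = 2*f*(-83 + N))
C(V, g) = 84 (C(V, g) = -3 + 87 = 84)
(-18176 + T(q(-11, 3), 61))*(u(-67, 75) + C(d(-9, 12), 174)) = (-18176 + 2*61*(-83 + 0))*(-67 + 84) = (-18176 + 2*61*(-83))*17 = (-18176 - 10126)*17 = -28302*17 = -481134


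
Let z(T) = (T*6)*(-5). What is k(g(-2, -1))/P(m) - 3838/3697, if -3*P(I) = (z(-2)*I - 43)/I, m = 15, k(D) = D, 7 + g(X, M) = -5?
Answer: -1292786/3168329 ≈ -0.40803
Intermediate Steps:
z(T) = -30*T (z(T) = (6*T)*(-5) = -30*T)
g(X, M) = -12 (g(X, M) = -7 - 5 = -12)
P(I) = -(-43 + 60*I)/(3*I) (P(I) = -((-30*(-2))*I - 43)/(3*I) = -(60*I - 43)/(3*I) = -(-43 + 60*I)/(3*I))
k(g(-2, -1))/P(m) - 3838/3697 = -12/(-20 + (43/3)/15) - 3838/3697 = -12/(-20 + (43/3)*(1/15)) - 3838*1/3697 = -12/(-20 + 43/45) - 3838/3697 = -12/(-857/45) - 3838/3697 = -12*(-45/857) - 3838/3697 = 540/857 - 3838/3697 = -1292786/3168329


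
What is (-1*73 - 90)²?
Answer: 26569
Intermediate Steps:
(-1*73 - 90)² = (-73 - 90)² = (-163)² = 26569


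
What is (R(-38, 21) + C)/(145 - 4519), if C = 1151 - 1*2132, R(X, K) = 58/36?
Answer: 17629/78732 ≈ 0.22391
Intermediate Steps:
R(X, K) = 29/18 (R(X, K) = 58*(1/36) = 29/18)
C = -981 (C = 1151 - 2132 = -981)
(R(-38, 21) + C)/(145 - 4519) = (29/18 - 981)/(145 - 4519) = -17629/18/(-4374) = -17629/18*(-1/4374) = 17629/78732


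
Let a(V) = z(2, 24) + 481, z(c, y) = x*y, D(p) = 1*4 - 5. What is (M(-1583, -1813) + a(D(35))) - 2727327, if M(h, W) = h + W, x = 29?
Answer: -2729546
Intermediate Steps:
D(p) = -1 (D(p) = 4 - 5 = -1)
z(c, y) = 29*y
a(V) = 1177 (a(V) = 29*24 + 481 = 696 + 481 = 1177)
M(h, W) = W + h
(M(-1583, -1813) + a(D(35))) - 2727327 = ((-1813 - 1583) + 1177) - 2727327 = (-3396 + 1177) - 2727327 = -2219 - 2727327 = -2729546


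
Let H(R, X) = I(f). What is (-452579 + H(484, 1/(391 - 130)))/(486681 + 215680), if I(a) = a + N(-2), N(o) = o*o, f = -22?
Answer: -452597/702361 ≈ -0.64439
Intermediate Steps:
N(o) = o²
I(a) = 4 + a (I(a) = a + (-2)² = a + 4 = 4 + a)
H(R, X) = -18 (H(R, X) = 4 - 22 = -18)
(-452579 + H(484, 1/(391 - 130)))/(486681 + 215680) = (-452579 - 18)/(486681 + 215680) = -452597/702361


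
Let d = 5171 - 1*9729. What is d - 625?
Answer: -5183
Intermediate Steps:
d = -4558 (d = 5171 - 9729 = -4558)
d - 625 = -4558 - 625 = -5183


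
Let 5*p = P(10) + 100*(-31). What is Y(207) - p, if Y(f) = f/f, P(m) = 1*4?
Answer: 3101/5 ≈ 620.20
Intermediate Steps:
P(m) = 4
Y(f) = 1
p = -3096/5 (p = (4 + 100*(-31))/5 = (4 - 3100)/5 = (⅕)*(-3096) = -3096/5 ≈ -619.20)
Y(207) - p = 1 - 1*(-3096/5) = 1 + 3096/5 = 3101/5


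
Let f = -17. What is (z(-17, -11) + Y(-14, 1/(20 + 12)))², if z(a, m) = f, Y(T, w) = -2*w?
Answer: 74529/256 ≈ 291.13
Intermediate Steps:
z(a, m) = -17
(z(-17, -11) + Y(-14, 1/(20 + 12)))² = (-17 - 2/(20 + 12))² = (-17 - 2/32)² = (-17 - 2*1/32)² = (-17 - 1/16)² = (-273/16)² = 74529/256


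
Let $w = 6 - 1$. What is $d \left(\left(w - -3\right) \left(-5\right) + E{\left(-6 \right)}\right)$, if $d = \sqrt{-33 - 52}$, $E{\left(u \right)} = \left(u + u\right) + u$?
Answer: $- 58 i \sqrt{85} \approx - 534.73 i$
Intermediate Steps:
$w = 5$
$E{\left(u \right)} = 3 u$ ($E{\left(u \right)} = 2 u + u = 3 u$)
$d = i \sqrt{85}$ ($d = \sqrt{-85} = i \sqrt{85} \approx 9.2195 i$)
$d \left(\left(w - -3\right) \left(-5\right) + E{\left(-6 \right)}\right) = i \sqrt{85} \left(\left(5 - -3\right) \left(-5\right) + 3 \left(-6\right)\right) = i \sqrt{85} \left(\left(5 + 3\right) \left(-5\right) - 18\right) = i \sqrt{85} \left(8 \left(-5\right) - 18\right) = i \sqrt{85} \left(-40 - 18\right) = i \sqrt{85} \left(-58\right) = - 58 i \sqrt{85}$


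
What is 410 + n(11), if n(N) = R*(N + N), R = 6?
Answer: 542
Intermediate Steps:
n(N) = 12*N (n(N) = 6*(N + N) = 6*(2*N) = 12*N)
410 + n(11) = 410 + 12*11 = 410 + 132 = 542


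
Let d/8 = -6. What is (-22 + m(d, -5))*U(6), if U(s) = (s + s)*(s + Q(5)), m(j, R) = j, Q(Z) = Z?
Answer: -9240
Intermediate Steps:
d = -48 (d = 8*(-6) = -48)
U(s) = 2*s*(5 + s) (U(s) = (s + s)*(s + 5) = (2*s)*(5 + s) = 2*s*(5 + s))
(-22 + m(d, -5))*U(6) = (-22 - 48)*(2*6*(5 + 6)) = -140*6*11 = -70*132 = -9240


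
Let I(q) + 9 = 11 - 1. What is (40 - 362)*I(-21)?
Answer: -322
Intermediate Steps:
I(q) = 1 (I(q) = -9 + (11 - 1) = -9 + 10 = 1)
(40 - 362)*I(-21) = (40 - 362)*1 = -322*1 = -322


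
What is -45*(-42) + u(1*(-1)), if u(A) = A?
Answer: 1889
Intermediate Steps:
-45*(-42) + u(1*(-1)) = -45*(-42) + 1*(-1) = 1890 - 1 = 1889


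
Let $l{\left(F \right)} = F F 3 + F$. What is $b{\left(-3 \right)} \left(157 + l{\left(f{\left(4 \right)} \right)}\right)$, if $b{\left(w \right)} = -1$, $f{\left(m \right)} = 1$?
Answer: $-161$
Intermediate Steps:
$l{\left(F \right)} = F + 3 F^{2}$ ($l{\left(F \right)} = F^{2} \cdot 3 + F = 3 F^{2} + F = F + 3 F^{2}$)
$b{\left(-3 \right)} \left(157 + l{\left(f{\left(4 \right)} \right)}\right) = - (157 + 1 \left(1 + 3 \cdot 1\right)) = - (157 + 1 \left(1 + 3\right)) = - (157 + 1 \cdot 4) = - (157 + 4) = \left(-1\right) 161 = -161$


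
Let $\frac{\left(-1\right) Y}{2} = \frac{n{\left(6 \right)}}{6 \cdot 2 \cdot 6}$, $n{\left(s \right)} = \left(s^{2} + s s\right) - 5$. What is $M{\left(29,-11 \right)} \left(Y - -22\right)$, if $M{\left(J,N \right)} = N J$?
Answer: $- \frac{231275}{36} \approx -6424.3$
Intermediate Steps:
$M{\left(J,N \right)} = J N$
$n{\left(s \right)} = -5 + 2 s^{2}$ ($n{\left(s \right)} = \left(s^{2} + s^{2}\right) - 5 = 2 s^{2} - 5 = -5 + 2 s^{2}$)
$Y = - \frac{67}{36}$ ($Y = - 2 \frac{-5 + 2 \cdot 6^{2}}{6 \cdot 2 \cdot 6} = - 2 \frac{-5 + 2 \cdot 36}{12 \cdot 6} = - 2 \frac{-5 + 72}{72} = - 2 \cdot 67 \cdot \frac{1}{72} = \left(-2\right) \frac{67}{72} = - \frac{67}{36} \approx -1.8611$)
$M{\left(29,-11 \right)} \left(Y - -22\right) = 29 \left(-11\right) \left(- \frac{67}{36} - -22\right) = - 319 \left(- \frac{67}{36} + 22\right) = \left(-319\right) \frac{725}{36} = - \frac{231275}{36}$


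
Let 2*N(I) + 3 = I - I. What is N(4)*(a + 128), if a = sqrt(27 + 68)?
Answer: -192 - 3*sqrt(95)/2 ≈ -206.62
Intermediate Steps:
N(I) = -3/2 (N(I) = -3/2 + (I - I)/2 = -3/2 + (1/2)*0 = -3/2 + 0 = -3/2)
a = sqrt(95) ≈ 9.7468
N(4)*(a + 128) = -3*(sqrt(95) + 128)/2 = -3*(128 + sqrt(95))/2 = -192 - 3*sqrt(95)/2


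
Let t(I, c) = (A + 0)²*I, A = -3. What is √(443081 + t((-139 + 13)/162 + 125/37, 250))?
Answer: √606609931/37 ≈ 665.66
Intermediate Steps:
t(I, c) = 9*I (t(I, c) = (-3 + 0)²*I = (-3)²*I = 9*I)
√(443081 + t((-139 + 13)/162 + 125/37, 250)) = √(443081 + 9*((-139 + 13)/162 + 125/37)) = √(443081 + 9*(-126*1/162 + 125*(1/37))) = √(443081 + 9*(-7/9 + 125/37)) = √(443081 + 9*(866/333)) = √(443081 + 866/37) = √(16394863/37) = √606609931/37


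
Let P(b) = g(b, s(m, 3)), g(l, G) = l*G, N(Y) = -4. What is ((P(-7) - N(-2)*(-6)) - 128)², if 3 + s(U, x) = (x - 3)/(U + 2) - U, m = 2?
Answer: 13689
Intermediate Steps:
s(U, x) = -3 - U + (-3 + x)/(2 + U) (s(U, x) = -3 + ((x - 3)/(U + 2) - U) = -3 + ((-3 + x)/(2 + U) - U) = -3 + (-U + (-3 + x)/(2 + U)) = -3 - U + (-3 + x)/(2 + U))
g(l, G) = G*l
P(b) = -5*b (P(b) = ((-9 + 3 - 1*2² - 5*2)/(2 + 2))*b = ((-9 + 3 - 1*4 - 10)/4)*b = ((-9 + 3 - 4 - 10)/4)*b = ((¼)*(-20))*b = -5*b)
((P(-7) - N(-2)*(-6)) - 128)² = ((-5*(-7) - (-4)*(-6)) - 128)² = ((35 - 1*24) - 128)² = ((35 - 24) - 128)² = (11 - 128)² = (-117)² = 13689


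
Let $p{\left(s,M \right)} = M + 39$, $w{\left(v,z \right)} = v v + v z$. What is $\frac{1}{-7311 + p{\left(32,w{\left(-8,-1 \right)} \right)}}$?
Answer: $- \frac{1}{7200} \approx -0.00013889$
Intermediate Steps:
$w{\left(v,z \right)} = v^{2} + v z$
$p{\left(s,M \right)} = 39 + M$
$\frac{1}{-7311 + p{\left(32,w{\left(-8,-1 \right)} \right)}} = \frac{1}{-7311 - \left(-39 + 8 \left(-8 - 1\right)\right)} = \frac{1}{-7311 + \left(39 - -72\right)} = \frac{1}{-7311 + \left(39 + 72\right)} = \frac{1}{-7311 + 111} = \frac{1}{-7200} = - \frac{1}{7200}$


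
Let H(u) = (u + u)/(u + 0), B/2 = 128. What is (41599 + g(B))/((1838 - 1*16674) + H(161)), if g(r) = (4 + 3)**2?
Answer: -20824/7417 ≈ -2.8076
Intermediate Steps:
B = 256 (B = 2*128 = 256)
g(r) = 49 (g(r) = 7**2 = 49)
H(u) = 2 (H(u) = (2*u)/u = 2)
(41599 + g(B))/((1838 - 1*16674) + H(161)) = (41599 + 49)/((1838 - 1*16674) + 2) = 41648/((1838 - 16674) + 2) = 41648/(-14836 + 2) = 41648/(-14834) = 41648*(-1/14834) = -20824/7417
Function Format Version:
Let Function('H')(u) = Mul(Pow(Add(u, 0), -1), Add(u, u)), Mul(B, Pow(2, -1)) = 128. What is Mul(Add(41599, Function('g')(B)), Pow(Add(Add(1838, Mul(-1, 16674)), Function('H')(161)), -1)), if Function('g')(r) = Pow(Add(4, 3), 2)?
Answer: Rational(-20824, 7417) ≈ -2.8076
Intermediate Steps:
B = 256 (B = Mul(2, 128) = 256)
Function('g')(r) = 49 (Function('g')(r) = Pow(7, 2) = 49)
Function('H')(u) = 2 (Function('H')(u) = Mul(Pow(u, -1), Mul(2, u)) = 2)
Mul(Add(41599, Function('g')(B)), Pow(Add(Add(1838, Mul(-1, 16674)), Function('H')(161)), -1)) = Mul(Add(41599, 49), Pow(Add(Add(1838, Mul(-1, 16674)), 2), -1)) = Mul(41648, Pow(Add(Add(1838, -16674), 2), -1)) = Mul(41648, Pow(Add(-14836, 2), -1)) = Mul(41648, Pow(-14834, -1)) = Mul(41648, Rational(-1, 14834)) = Rational(-20824, 7417)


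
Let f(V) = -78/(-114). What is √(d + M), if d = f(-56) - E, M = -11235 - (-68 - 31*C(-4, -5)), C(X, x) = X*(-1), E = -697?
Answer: I*√3734659/19 ≈ 101.71*I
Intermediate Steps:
C(X, x) = -X
f(V) = 13/19 (f(V) = -78*(-1/114) = 13/19)
M = -11043 (M = -11235 - (-68 - (-31)*(-4)) = -11235 - (-68 - 31*4) = -11235 - (-68 - 124) = -11235 - 1*(-192) = -11235 + 192 = -11043)
d = 13256/19 (d = 13/19 - 1*(-697) = 13/19 + 697 = 13256/19 ≈ 697.68)
√(d + M) = √(13256/19 - 11043) = √(-196561/19) = I*√3734659/19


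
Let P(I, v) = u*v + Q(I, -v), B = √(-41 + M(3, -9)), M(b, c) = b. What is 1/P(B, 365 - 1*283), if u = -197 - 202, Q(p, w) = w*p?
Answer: I/(82*(√38 - 399*I)) ≈ -3.0557e-5 + 4.7209e-7*I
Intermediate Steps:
B = I*√38 (B = √(-41 + 3) = √(-38) = I*√38 ≈ 6.1644*I)
Q(p, w) = p*w
u = -399
P(I, v) = -399*v - I*v (P(I, v) = -399*v + I*(-v) = -399*v - I*v)
1/P(B, 365 - 1*283) = 1/((365 - 1*283)*(-399 - I*√38)) = 1/((365 - 283)*(-399 - I*√38)) = 1/(82*(-399 - I*√38)) = 1/(-32718 - 82*I*√38)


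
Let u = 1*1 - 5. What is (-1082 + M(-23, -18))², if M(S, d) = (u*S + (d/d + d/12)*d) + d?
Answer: 998001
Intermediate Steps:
u = -4 (u = 1 - 5 = -4)
M(S, d) = d - 4*S + d*(1 + d/12) (M(S, d) = (-4*S + (d/d + d/12)*d) + d = (-4*S + (1 + d*(1/12))*d) + d = (-4*S + (1 + d/12)*d) + d = (-4*S + d*(1 + d/12)) + d = d - 4*S + d*(1 + d/12))
(-1082 + M(-23, -18))² = (-1082 + (-4*(-23) + 2*(-18) + (1/12)*(-18)²))² = (-1082 + (92 - 36 + (1/12)*324))² = (-1082 + (92 - 36 + 27))² = (-1082 + 83)² = (-999)² = 998001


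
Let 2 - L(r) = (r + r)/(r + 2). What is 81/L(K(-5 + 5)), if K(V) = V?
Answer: 81/2 ≈ 40.500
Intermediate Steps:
L(r) = 2 - 2*r/(2 + r) (L(r) = 2 - (r + r)/(r + 2) = 2 - 2*r/(2 + r))
81/L(K(-5 + 5)) = 81/((4/(2 + (-5 + 5)))) = 81/((4/(2 + 0))) = 81/((4/2)) = 81/((4*(½))) = 81/2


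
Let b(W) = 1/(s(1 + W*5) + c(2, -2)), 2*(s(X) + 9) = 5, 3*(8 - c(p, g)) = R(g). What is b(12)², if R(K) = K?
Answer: 36/169 ≈ 0.21302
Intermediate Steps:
c(p, g) = 8 - g/3
s(X) = -13/2 (s(X) = -9 + (½)*5 = -9 + 5/2 = -13/2)
b(W) = 6/13 (b(W) = 1/(-13/2 + (8 - ⅓*(-2))) = 1/(-13/2 + (8 + ⅔)) = 1/(-13/2 + 26/3) = 1/(13/6) = 6/13)
b(12)² = (6/13)² = 36/169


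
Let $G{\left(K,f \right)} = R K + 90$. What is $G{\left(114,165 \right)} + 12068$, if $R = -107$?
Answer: $-40$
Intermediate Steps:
$G{\left(K,f \right)} = 90 - 107 K$ ($G{\left(K,f \right)} = - 107 K + 90 = 90 - 107 K$)
$G{\left(114,165 \right)} + 12068 = \left(90 - 12198\right) + 12068 = -12108 + 12068 = -40$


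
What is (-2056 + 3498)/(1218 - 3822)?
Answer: -103/186 ≈ -0.55376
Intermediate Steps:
(-2056 + 3498)/(1218 - 3822) = 1442/(-2604) = 1442*(-1/2604) = -103/186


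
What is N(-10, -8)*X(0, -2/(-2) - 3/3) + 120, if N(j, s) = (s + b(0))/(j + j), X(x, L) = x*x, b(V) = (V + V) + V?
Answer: 120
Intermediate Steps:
b(V) = 3*V (b(V) = 2*V + V = 3*V)
X(x, L) = x²
N(j, s) = s/(2*j) (N(j, s) = (s + 3*0)/(j + j) = (s + 0)/((2*j)) = s*(1/(2*j)) = s/(2*j))
N(-10, -8)*X(0, -2/(-2) - 3/3) + 120 = ((½)*(-8)/(-10))*0² + 120 = ((½)*(-8)*(-⅒))*0 + 120 = (⅖)*0 + 120 = 0 + 120 = 120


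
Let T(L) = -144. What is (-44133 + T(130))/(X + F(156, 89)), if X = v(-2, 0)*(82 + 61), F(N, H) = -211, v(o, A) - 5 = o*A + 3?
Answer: -14759/311 ≈ -47.457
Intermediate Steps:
v(o, A) = 8 + A*o (v(o, A) = 5 + (o*A + 3) = 5 + (A*o + 3) = 5 + (3 + A*o) = 8 + A*o)
X = 1144 (X = (8 + 0*(-2))*(82 + 61) = (8 + 0)*143 = 8*143 = 1144)
(-44133 + T(130))/(X + F(156, 89)) = (-44133 - 144)/(1144 - 211) = -44277/933 = -44277*1/933 = -14759/311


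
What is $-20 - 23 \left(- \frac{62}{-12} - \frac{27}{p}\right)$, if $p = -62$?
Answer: $- \frac{13843}{93} \approx -148.85$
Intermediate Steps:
$-20 - 23 \left(- \frac{62}{-12} - \frac{27}{p}\right) = -20 - 23 \left(- \frac{62}{-12} - \frac{27}{-62}\right) = -20 - 23 \left(\left(-62\right) \left(- \frac{1}{12}\right) - - \frac{27}{62}\right) = -20 - 23 \left(\frac{31}{6} + \frac{27}{62}\right) = -20 - \frac{11983}{93} = - \frac{13843}{93}$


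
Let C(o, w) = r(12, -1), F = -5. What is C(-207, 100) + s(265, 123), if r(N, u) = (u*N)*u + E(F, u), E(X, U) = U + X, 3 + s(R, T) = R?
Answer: 268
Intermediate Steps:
s(R, T) = -3 + R
r(N, u) = -5 + u + N*u**2 (r(N, u) = (u*N)*u + (u - 5) = (N*u)*u + (-5 + u) = N*u**2 + (-5 + u) = -5 + u + N*u**2)
C(o, w) = 6 (C(o, w) = -5 - 1 + 12*(-1)**2 = -5 - 1 + 12*1 = -5 - 1 + 12 = 6)
C(-207, 100) + s(265, 123) = 6 + (-3 + 265) = 6 + 262 = 268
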